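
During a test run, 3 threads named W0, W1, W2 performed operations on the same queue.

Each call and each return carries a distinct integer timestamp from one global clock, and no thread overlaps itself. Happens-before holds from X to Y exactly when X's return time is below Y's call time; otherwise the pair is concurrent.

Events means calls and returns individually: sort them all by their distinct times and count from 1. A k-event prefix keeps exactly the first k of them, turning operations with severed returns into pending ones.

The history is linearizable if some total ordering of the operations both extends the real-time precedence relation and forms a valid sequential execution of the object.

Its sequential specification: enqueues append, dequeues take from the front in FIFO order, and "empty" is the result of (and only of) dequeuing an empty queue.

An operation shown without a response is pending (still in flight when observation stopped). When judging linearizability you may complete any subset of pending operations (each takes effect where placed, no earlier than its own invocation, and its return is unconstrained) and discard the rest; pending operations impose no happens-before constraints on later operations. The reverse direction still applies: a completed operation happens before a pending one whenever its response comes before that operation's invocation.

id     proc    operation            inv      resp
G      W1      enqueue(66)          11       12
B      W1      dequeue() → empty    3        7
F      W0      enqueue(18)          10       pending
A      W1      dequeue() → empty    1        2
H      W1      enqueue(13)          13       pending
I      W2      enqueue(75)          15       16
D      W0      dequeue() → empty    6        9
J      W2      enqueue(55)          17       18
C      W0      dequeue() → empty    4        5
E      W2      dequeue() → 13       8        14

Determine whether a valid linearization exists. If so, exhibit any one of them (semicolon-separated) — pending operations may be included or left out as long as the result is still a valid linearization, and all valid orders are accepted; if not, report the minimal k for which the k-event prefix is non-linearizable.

prefix check: 1..13 passes, 1..14 fails once E's time-14 response joins
the 6 completed operations admit 8 real-time orders; each fails the queue replay
completion choices over the 2 pending operations (F, H) were checked; none helps
e.g. A, B, C, D, E, G (pending dropped): illegal at step 5, since E dequeue() → 13 cannot apply there
e.g. A, B, C, D, G, E (pending dropped): illegal at step 6, since E dequeue() → 13 cannot apply there

not linearizable — minimal violating prefix: 14 events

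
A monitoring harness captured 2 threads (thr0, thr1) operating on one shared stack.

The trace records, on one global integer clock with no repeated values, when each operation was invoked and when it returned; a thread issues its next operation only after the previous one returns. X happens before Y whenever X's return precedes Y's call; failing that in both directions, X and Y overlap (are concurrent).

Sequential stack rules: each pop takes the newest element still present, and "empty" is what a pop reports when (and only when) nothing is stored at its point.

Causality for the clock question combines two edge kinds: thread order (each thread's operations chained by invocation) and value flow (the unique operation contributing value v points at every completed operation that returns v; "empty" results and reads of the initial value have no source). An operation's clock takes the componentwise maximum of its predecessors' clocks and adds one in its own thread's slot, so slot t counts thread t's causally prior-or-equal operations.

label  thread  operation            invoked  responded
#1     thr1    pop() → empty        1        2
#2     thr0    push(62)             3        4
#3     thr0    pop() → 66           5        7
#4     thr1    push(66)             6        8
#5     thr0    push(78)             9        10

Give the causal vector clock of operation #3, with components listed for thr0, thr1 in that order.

invoked at 1, #1 has no predecessors; its own thr1 bump gives (0, 1)
invoked at 3, #2 has no predecessors; its own thr0 bump gives (1, 0)
VC(#4, invoked at 6): max of VC(#1)=(0, 1), then +1 on thread thr1 → (0, 2)
VC(#3, invoked at 5): max of VC(#2)=(1, 0), VC(#4)=(0, 2), then +1 on thread thr0 → (2, 2)
VC(#5, invoked at 9): max of VC(#3)=(2, 2), then +1 on thread thr0 → (3, 2)
target: VC(#3) = (2, 2)

(2, 2)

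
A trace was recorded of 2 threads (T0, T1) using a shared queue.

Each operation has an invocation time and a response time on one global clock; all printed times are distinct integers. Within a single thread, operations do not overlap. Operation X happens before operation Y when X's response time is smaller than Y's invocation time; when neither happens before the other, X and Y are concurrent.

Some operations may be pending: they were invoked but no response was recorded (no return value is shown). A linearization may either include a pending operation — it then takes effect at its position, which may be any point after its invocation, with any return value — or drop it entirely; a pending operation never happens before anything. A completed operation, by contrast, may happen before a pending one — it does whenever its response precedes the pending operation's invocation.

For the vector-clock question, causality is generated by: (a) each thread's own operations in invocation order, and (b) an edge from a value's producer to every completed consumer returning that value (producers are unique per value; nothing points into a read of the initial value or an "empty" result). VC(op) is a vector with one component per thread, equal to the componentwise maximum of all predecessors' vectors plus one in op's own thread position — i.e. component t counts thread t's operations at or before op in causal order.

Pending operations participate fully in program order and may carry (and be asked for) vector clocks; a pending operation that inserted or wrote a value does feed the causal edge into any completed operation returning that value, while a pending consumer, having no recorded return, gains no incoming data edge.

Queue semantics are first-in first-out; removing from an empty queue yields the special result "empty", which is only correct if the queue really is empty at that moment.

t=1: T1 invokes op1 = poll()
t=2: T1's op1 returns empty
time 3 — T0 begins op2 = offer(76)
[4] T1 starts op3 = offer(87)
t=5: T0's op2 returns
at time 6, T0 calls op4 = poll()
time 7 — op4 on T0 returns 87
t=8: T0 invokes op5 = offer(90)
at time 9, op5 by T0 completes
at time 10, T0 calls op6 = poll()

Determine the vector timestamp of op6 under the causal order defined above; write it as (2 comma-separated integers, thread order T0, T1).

(4, 2)

op1, invoked 1, has no incoming edges; only T1's bump applies → (0, 1)
op2, invoked 3, has no incoming edges; only T0's bump applies → (1, 0)
VC(op3, invoked at 4): max of VC(op1)=(0, 1), then +1 on thread T1 → (0, 2)
VC(op4, invoked at 6): max of VC(op2)=(1, 0), VC(op3)=(0, 2), then +1 on thread T0 → (2, 2)
VC(op5, invoked at 8): max of VC(op4)=(2, 2), then +1 on thread T0 → (3, 2)
VC(op6, invoked at 10): max of VC(op5)=(3, 2), then +1 on thread T0 → (4, 2)
target: VC(op6) = (4, 2)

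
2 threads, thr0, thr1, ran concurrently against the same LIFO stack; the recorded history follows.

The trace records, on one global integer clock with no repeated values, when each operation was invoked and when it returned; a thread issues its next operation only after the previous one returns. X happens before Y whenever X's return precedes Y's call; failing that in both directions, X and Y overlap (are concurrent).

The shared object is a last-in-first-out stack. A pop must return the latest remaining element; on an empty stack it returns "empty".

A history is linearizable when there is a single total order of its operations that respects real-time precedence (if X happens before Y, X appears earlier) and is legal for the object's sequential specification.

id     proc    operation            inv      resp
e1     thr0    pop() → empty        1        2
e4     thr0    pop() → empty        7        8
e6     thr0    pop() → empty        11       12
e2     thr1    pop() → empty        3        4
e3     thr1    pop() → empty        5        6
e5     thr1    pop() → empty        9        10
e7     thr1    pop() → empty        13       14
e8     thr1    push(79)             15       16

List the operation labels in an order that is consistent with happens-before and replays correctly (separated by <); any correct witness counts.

step 1: e1 pop() → empty — stack <>
step 2: e2 pop() → empty — stack <>
step 3: e3 pop() → empty — stack <>
step 4: e4 pop() → empty — stack <>
step 5: e5 pop() → empty — stack <>
step 6: e6 pop() → empty — stack <>
step 7: e7 pop() → empty — stack <>
step 8: e8 push(79) — stack <79>

e1 < e2 < e3 < e4 < e5 < e6 < e7 < e8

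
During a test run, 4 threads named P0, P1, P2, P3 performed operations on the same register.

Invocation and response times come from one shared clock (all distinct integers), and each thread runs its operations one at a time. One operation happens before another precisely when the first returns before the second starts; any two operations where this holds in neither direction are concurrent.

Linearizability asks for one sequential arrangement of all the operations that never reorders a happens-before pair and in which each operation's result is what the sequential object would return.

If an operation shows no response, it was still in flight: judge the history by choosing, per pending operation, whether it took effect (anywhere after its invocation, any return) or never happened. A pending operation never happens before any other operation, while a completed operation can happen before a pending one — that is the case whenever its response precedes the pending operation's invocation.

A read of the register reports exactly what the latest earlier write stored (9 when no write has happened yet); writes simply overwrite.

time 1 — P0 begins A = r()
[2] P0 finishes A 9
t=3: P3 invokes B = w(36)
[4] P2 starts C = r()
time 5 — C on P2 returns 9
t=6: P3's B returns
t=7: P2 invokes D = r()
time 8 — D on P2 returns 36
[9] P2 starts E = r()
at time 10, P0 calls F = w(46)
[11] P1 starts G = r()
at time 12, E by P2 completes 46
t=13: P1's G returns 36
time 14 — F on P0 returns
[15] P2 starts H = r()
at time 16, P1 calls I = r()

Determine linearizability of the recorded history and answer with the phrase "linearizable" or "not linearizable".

one valid linearization: A, C, B, D, G, F, E
after step 1 (A r() → 9): value 9
after step 2 (C r() → 9): value 9
after step 3 (B w(36)): value 36
after step 4 (D r() → 36): value 36
after step 5 (G r() → 36): value 36
after step 6 (F w(46)): value 46
after step 7 (E r() → 46): value 46

linearizable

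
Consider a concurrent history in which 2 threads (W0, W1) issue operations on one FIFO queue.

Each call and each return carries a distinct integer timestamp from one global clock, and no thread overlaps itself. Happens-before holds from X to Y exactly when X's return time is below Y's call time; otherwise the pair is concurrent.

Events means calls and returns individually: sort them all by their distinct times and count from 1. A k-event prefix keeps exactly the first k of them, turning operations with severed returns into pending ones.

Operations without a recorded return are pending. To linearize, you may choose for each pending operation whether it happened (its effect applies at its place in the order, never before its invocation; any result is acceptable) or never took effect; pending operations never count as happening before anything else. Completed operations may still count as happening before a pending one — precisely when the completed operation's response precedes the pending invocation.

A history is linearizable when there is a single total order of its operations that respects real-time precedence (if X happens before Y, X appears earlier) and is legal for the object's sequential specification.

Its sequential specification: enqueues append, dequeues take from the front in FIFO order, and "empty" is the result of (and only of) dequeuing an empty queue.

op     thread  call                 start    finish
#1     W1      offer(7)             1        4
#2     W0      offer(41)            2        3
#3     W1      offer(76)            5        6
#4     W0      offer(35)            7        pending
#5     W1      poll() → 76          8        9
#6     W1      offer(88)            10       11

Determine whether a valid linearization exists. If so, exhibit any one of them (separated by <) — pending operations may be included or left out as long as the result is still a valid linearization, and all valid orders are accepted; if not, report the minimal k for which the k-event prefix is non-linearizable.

not linearizable — minimal violating prefix: 9 events

cut after 8 events: linearizable; cut after 9 events (#5 responds, time 9): not linearizable
2 orders of the 4 completed FIFO queue ops respect real time; none is legal
including or dropping the 1 pending operation (#4) in any combination fails
e.g. #1, #2, #3, #5 (pending dropped): illegal at step 4, since #5 poll() → 76 cannot apply there
e.g. #2, #1, #3, #5 (pending dropped): illegal at step 4, since #5 poll() → 76 cannot apply there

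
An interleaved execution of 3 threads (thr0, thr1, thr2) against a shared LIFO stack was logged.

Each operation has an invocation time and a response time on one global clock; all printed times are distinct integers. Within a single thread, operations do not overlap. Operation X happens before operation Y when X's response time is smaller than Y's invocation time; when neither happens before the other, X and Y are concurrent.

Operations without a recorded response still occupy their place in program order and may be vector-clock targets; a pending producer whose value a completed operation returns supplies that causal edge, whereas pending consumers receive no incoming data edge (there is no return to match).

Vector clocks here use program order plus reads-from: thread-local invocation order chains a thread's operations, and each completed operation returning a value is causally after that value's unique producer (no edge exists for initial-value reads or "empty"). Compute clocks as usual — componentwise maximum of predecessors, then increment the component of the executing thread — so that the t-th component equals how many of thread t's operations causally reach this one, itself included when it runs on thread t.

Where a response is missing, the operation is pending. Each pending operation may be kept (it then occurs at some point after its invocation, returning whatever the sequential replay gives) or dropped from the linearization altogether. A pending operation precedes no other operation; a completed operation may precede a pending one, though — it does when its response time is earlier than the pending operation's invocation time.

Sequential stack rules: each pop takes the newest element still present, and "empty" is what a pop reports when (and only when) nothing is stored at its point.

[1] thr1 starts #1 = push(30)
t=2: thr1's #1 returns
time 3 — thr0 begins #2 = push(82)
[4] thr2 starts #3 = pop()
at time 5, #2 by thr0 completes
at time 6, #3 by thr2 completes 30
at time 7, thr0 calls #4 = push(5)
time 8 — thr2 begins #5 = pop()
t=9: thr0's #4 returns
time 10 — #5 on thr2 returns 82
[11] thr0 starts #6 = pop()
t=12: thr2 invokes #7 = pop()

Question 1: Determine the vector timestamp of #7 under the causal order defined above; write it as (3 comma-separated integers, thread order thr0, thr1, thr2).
(1, 1, 3)

no predecessors for #1 (invoked 1): thr1 increments from zero → (0, 1, 0)
no predecessors for #2 (invoked 3): thr0 increments from zero → (1, 0, 0)
invoked at 4, #3 merges VC(#1)=(0, 1, 0) and bumps thr2's slot → (0, 1, 1)
invoked at 7, #4 merges VC(#2)=(1, 0, 0) and bumps thr0's slot → (2, 0, 0)
invoked at 11, #6 merges VC(#4)=(2, 0, 0) and bumps thr0's slot → (3, 0, 0)
invoked at 8, #5 merges VC(#2)=(1, 0, 0), VC(#3)=(0, 1, 1) and bumps thr2's slot → (1, 1, 2)
invoked at 12, #7 merges VC(#5)=(1, 1, 2) and bumps thr2's slot → (1, 1, 3)
target: VC(#7) = (1, 1, 3)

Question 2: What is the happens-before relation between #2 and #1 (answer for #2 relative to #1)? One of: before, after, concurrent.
after

#2 spans [3,5], #1 spans [1,2]
resp(#1)=2 < inv(#2)=3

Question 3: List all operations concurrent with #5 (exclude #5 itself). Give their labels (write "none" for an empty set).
#4

#5 runs from 8 to 10; window-overlapping ops are concurrent
#1 [1,2]: before
#2 [3,5]: before
#3 [4,6]: before
#4 [7,9]: concurrent
#6 [11,…): after
#7 [12,…): after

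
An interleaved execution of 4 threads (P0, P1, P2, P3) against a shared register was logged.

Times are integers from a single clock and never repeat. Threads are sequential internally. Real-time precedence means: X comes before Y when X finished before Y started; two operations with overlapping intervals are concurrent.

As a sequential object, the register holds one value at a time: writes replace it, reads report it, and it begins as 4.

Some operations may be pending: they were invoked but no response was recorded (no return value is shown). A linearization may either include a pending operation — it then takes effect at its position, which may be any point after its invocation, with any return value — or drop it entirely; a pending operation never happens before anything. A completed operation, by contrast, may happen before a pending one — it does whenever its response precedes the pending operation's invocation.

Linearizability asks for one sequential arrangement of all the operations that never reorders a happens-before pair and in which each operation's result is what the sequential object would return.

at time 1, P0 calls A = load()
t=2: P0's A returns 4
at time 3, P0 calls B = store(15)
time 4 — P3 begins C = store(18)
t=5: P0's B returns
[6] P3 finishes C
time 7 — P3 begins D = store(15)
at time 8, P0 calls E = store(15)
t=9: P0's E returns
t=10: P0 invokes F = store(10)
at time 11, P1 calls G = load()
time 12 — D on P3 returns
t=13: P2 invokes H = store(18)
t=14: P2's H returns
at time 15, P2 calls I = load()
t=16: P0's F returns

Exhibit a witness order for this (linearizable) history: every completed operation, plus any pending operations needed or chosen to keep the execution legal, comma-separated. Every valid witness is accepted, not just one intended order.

A, B, C, D, E, F, G, H

after step 1 (A load() → 4): value 4
after step 2 (B store(15)): value 15
after step 3 (C store(18)): value 18
after step 4 (D store(15)): value 15
after step 5 (E store(15)): value 15
after step 6 (F store(10)): value 10
after step 7 (G load() (pending, included)): value 10
after step 8 (H store(18)): value 18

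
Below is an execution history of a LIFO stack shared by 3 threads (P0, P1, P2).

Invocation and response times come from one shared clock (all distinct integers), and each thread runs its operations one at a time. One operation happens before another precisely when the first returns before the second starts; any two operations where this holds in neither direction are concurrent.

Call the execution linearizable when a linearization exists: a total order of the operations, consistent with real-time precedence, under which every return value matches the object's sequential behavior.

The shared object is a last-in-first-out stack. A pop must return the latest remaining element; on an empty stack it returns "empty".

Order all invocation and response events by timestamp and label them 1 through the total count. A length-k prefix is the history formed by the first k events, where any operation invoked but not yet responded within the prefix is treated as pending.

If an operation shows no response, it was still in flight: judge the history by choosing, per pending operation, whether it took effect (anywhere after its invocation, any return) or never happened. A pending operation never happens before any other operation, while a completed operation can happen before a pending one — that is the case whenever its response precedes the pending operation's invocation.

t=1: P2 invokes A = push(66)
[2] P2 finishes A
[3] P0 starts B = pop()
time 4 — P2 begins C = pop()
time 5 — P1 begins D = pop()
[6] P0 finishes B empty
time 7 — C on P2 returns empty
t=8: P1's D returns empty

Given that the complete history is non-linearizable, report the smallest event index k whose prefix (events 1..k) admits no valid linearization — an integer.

events 1..7 are linearizable; a witness order is A, D, B, C:
step 1: A push(66) — stack <66>
step 2: D pop() (pending, included) — stack <>
step 3: B pop() → empty — stack <>
step 4: C pop() → empty — stack <>
with event 8 included (D responding at time 8), all real-time-consistent orders fail
one such order, A, B, C, D, breaks at step 2 where B pop() → empty is illegal
one such order, A, B, D, C, breaks at step 2 where B pop() → empty is illegal

8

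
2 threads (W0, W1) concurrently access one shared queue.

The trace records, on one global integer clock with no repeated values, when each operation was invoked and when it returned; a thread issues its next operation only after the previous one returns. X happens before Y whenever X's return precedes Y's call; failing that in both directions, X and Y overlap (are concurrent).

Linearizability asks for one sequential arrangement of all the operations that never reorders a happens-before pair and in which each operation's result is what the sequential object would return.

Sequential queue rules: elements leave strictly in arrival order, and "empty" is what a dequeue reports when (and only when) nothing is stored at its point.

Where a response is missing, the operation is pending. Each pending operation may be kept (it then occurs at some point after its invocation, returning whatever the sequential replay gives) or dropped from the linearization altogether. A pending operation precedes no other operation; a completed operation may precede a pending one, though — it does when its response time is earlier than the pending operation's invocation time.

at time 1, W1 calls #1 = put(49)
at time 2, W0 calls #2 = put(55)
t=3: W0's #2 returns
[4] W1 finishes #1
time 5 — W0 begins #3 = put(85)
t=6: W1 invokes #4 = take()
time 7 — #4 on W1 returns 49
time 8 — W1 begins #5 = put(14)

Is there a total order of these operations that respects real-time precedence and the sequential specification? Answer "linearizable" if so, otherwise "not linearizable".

one valid linearization: #1, #2, #3, #4
after step 1 (#1 put(49)): queue <49>
after step 2 (#2 put(55)): queue <49,55>
after step 3 (#3 put(85) (pending, included)): queue <49,55,85>
after step 4 (#4 take() → 49): queue <55,85>

linearizable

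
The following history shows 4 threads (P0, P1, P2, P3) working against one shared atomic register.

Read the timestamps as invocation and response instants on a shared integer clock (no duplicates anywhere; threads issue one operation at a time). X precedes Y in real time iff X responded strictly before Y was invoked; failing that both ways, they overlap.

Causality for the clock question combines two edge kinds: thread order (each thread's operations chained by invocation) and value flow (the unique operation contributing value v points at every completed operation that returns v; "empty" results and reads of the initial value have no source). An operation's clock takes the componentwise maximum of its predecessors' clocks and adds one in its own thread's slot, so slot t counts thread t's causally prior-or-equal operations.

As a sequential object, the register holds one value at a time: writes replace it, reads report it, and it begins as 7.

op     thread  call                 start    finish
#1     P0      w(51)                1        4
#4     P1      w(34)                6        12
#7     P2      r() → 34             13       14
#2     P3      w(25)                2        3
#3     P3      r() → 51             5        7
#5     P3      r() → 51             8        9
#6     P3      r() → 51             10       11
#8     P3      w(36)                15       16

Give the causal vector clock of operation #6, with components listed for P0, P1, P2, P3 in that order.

root op #2, invoked 2: fresh clock plus P3's own tick → (0, 0, 0, 1)
root op #4, invoked 6: fresh clock plus P1's own tick → (0, 1, 0, 0)
root op #1, invoked 1: fresh clock plus P0's own tick → (1, 0, 0, 0)
VC(#7, invoked at 13): max of VC(#4)=(0, 1, 0, 0), then +1 on thread P2 → (0, 1, 1, 0)
VC(#3, invoked at 5): max of VC(#1)=(1, 0, 0, 0), VC(#2)=(0, 0, 0, 1), then +1 on thread P3 → (1, 0, 0, 2)
VC(#5, invoked at 8): max of VC(#1)=(1, 0, 0, 0), VC(#3)=(1, 0, 0, 2), then +1 on thread P3 → (1, 0, 0, 3)
VC(#6, invoked at 10): max of VC(#1)=(1, 0, 0, 0), VC(#5)=(1, 0, 0, 3), then +1 on thread P3 → (1, 0, 0, 4)
VC(#8, invoked at 15): max of VC(#6)=(1, 0, 0, 4), then +1 on thread P3 → (1, 0, 0, 5)
target: VC(#6) = (1, 0, 0, 4)

(1, 0, 0, 4)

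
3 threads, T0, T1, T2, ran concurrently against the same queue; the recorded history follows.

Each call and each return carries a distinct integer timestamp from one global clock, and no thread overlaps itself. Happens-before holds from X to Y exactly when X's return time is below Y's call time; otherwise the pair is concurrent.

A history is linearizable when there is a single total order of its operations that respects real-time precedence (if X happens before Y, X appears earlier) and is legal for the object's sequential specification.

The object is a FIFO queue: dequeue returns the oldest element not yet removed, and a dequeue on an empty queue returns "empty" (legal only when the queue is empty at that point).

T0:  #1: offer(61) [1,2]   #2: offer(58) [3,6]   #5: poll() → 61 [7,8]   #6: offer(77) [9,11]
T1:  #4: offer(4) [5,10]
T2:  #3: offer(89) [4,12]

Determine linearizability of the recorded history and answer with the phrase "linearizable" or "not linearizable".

a witness: #1, #2, #3, #4, #5, #6
step 1: #1 offer(61) — queue <61>
step 2: #2 offer(58) — queue <61,58>
step 3: #3 offer(89) — queue <61,58,89>
step 4: #4 offer(4) — queue <61,58,89,4>
step 5: #5 poll() → 61 — queue <58,89,4>
step 6: #6 offer(77) — queue <58,89,4,77>

linearizable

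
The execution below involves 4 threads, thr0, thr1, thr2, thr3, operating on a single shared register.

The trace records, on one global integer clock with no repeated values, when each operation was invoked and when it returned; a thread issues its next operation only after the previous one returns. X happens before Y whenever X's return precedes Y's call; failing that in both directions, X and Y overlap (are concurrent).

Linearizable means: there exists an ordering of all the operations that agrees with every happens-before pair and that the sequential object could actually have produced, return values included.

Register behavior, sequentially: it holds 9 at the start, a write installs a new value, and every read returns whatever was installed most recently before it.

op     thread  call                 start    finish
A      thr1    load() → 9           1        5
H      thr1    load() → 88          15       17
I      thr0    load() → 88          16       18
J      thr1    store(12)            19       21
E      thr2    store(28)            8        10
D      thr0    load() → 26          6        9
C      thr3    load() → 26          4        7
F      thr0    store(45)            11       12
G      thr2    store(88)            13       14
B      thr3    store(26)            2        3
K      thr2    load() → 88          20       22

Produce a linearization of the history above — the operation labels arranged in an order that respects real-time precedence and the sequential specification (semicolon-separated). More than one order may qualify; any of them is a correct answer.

1. A load() → 9, leaving value 9
2. B store(26), leaving value 26
3. C load() → 26, leaving value 26
4. D load() → 26, leaving value 26
5. E store(28), leaving value 28
6. F store(45), leaving value 45
7. G store(88), leaving value 88
8. H load() → 88, leaving value 88
9. I load() → 88, leaving value 88
10. K load() → 88, leaving value 88
11. J store(12), leaving value 12

A; B; C; D; E; F; G; H; I; K; J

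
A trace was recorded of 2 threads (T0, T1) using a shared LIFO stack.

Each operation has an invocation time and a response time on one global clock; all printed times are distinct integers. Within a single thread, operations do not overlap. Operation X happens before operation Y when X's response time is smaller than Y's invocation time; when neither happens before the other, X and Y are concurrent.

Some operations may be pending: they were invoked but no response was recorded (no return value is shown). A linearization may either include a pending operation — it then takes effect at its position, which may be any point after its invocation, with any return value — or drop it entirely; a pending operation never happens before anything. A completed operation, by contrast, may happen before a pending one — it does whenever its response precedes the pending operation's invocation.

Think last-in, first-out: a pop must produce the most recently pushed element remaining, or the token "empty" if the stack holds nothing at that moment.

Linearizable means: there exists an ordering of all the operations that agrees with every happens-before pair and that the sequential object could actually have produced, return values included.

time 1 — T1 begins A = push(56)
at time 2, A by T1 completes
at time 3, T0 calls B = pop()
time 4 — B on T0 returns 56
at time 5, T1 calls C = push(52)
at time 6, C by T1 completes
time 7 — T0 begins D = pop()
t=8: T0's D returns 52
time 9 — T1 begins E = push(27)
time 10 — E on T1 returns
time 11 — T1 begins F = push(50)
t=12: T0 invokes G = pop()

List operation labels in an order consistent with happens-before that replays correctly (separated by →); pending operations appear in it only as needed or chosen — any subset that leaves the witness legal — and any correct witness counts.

after step 1 (A push(56)): stack <56>
after step 2 (B pop() → 56): stack <>
after step 3 (C push(52)): stack <52>
after step 4 (D pop() → 52): stack <>
after step 5 (E push(27)): stack <27>

A → B → C → D → E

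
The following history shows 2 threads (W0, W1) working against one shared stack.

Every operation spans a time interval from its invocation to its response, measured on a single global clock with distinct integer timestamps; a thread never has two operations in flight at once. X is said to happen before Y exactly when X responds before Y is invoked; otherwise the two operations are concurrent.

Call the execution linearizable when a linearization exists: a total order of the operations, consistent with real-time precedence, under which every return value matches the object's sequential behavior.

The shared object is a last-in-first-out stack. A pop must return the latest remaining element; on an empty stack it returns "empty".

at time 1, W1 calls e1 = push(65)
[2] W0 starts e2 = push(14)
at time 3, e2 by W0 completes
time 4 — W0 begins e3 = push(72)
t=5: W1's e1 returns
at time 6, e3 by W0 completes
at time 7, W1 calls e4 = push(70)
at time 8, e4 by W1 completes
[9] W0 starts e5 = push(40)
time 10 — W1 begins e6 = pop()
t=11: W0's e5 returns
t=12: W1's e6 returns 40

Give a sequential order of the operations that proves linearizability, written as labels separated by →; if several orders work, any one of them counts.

step 1: e1 push(65) — stack <65>
step 2: e2 push(14) — stack <65,14>
step 3: e3 push(72) — stack <65,14,72>
step 4: e4 push(70) — stack <65,14,72,70>
step 5: e5 push(40) — stack <65,14,72,70,40>
step 6: e6 pop() → 40 — stack <65,14,72,70>

e1 → e2 → e3 → e4 → e5 → e6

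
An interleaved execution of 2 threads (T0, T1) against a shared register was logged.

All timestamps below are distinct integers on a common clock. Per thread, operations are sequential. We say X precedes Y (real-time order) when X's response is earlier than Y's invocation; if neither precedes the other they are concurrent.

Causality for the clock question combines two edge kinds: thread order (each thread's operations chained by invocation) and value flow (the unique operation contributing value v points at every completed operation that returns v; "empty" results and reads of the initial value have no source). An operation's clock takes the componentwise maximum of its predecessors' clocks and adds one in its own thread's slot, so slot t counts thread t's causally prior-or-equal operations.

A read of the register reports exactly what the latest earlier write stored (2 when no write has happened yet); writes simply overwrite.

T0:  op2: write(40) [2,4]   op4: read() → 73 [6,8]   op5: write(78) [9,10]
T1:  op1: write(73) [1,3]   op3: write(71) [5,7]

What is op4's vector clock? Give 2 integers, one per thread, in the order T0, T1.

op1, invoked 1, has no incoming edges; only T1's bump applies → (0, 1)
op2, invoked 2, has no incoming edges; only T0's bump applies → (1, 0)
merge at op3 (invoked 5): VC(op1)=(0, 1), own-thread bump on T1 → (0, 2)
merge at op4 (invoked 6): VC(op1)=(0, 1), VC(op2)=(1, 0), own-thread bump on T0 → (2, 1)
merge at op5 (invoked 9): VC(op4)=(2, 1), own-thread bump on T0 → (3, 1)
target: VC(op4) = (2, 1)

(2, 1)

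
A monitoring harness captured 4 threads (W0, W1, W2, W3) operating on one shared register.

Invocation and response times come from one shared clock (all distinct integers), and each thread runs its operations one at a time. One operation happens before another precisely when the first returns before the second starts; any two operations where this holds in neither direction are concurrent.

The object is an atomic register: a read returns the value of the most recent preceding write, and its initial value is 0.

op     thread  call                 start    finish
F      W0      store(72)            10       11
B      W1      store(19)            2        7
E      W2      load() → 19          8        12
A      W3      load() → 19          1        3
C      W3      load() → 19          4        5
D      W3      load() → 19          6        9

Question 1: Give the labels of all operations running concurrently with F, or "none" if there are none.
Answer: E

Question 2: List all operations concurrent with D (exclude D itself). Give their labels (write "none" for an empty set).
Answer: B, E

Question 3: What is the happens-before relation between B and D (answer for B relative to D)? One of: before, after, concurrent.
Answer: concurrent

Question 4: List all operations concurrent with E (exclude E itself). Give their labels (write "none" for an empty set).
Answer: D, F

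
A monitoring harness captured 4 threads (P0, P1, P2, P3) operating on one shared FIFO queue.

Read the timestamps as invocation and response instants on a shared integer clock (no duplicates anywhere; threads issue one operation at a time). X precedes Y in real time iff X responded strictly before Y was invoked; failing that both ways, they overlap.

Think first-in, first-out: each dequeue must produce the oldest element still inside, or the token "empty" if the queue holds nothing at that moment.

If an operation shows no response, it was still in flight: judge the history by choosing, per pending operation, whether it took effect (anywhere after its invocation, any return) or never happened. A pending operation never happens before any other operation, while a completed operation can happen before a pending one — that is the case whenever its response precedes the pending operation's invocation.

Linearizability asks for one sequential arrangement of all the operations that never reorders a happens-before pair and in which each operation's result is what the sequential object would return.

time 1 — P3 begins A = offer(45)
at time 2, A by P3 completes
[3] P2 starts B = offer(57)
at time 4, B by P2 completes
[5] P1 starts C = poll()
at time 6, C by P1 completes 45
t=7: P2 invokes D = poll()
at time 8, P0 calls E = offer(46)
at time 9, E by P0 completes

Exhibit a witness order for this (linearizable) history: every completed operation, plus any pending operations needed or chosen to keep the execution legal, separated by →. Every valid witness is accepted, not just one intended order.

A → B → C → D → E

step 1: A offer(45) — queue <45>
step 2: B offer(57) — queue <45,57>
step 3: C poll() → 45 — queue <57>
step 4: D poll() (pending, included) — queue <>
step 5: E offer(46) — queue <46>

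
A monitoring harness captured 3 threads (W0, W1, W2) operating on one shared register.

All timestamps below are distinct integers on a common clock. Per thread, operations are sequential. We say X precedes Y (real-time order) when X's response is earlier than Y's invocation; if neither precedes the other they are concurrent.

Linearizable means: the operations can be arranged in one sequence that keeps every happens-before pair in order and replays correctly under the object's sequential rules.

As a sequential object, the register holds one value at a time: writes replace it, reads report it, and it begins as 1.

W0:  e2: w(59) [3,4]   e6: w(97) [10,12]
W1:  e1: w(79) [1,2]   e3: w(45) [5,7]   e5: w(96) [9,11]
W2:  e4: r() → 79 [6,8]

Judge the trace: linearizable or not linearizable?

not linearizable

cut after 7 events: linearizable; cut after 8 events (e4 responds, time 8): not linearizable
every one of the 2 real-time-consistent orders over 4 completed register ops fails the sequential spec
for example e1, e2, e3, e4 fails at step 4: e4 r() → 79 is not legal there
for example e1, e2, e4, e3 fails at step 3: e4 r() → 79 is not legal there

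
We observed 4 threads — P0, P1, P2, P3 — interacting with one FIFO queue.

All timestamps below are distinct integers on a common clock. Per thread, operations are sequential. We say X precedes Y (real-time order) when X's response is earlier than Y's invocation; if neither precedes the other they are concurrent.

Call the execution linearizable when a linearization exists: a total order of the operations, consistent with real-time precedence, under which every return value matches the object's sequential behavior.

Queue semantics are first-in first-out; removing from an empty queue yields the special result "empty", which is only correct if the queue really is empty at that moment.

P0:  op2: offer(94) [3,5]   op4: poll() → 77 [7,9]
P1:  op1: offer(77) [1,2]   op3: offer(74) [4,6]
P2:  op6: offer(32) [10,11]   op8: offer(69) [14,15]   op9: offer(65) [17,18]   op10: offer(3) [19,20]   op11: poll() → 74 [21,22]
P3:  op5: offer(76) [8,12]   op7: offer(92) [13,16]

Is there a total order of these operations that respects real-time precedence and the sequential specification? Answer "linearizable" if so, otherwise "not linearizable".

linearizable

a witness: op1, op3, op2, op4, op5, op6, op7, op8, op9, op10, op11
step 1: op1 offer(77) — queue <77>
step 2: op3 offer(74) — queue <77,74>
step 3: op2 offer(94) — queue <77,74,94>
step 4: op4 poll() → 77 — queue <74,94>
step 5: op5 offer(76) — queue <74,94,76>
step 6: op6 offer(32) — queue <74,94,76,32>
step 7: op7 offer(92) — queue <74,94,76,32,92>
step 8: op8 offer(69) — queue <74,94,76,32,92,69>
step 9: op9 offer(65) — queue <74,94,76,32,92,69,65>
step 10: op10 offer(3) — queue <74,94,76,32,92,69,65,3>
step 11: op11 poll() → 74 — queue <94,76,32,92,69,65,3>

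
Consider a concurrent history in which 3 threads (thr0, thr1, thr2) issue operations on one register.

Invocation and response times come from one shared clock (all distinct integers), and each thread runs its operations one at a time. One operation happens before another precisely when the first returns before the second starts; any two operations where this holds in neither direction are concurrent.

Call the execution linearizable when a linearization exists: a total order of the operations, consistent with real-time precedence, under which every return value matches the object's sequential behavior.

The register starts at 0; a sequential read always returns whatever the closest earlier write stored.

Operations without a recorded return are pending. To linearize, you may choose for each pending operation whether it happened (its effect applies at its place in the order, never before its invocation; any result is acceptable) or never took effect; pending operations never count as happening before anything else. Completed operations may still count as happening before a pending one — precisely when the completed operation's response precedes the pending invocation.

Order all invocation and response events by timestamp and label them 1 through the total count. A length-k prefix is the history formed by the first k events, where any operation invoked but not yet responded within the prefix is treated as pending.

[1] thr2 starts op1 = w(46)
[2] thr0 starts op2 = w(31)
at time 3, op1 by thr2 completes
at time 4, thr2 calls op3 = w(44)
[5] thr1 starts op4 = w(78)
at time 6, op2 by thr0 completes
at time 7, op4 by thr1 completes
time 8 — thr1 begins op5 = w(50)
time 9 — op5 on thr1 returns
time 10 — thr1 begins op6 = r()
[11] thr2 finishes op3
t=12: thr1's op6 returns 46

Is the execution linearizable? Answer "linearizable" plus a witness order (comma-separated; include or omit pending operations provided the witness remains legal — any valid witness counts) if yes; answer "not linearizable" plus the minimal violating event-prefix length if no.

not linearizable — minimal violating prefix: 12 events

prefix check: 1..11 passes, 1..12 fails once op6's time-12 response joins
all 14 real-time-respecting orders fail — 6 completed register operations, no legal replay
e.g. op1, op2, op3, op4, op5, op6: illegal at step 6, since op6 r() → 46 cannot apply there
e.g. op1, op2, op4, op3, op5, op6: illegal at step 6, since op6 r() → 46 cannot apply there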